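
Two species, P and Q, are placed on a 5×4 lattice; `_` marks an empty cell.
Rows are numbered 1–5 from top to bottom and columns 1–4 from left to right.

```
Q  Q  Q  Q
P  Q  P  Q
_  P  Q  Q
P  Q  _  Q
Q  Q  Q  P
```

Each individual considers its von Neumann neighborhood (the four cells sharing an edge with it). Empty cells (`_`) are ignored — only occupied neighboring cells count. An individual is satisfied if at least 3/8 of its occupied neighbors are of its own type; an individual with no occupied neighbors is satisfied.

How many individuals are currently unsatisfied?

(1,1)Q 1/2 ✓
(1,2)Q 3/3 ✓
(1,3)Q 2/3 ✓
(1,4)Q 2/2 ✓
(2,1)P 0/2 ✗
(2,2)Q 1/4 ✗
(2,3)P 0/4 ✗
(2,4)Q 2/3 ✓
(3,2)P 0/3 ✗
(3,3)Q 1/3 ✗
(3,4)Q 3/3 ✓
(4,1)P 0/2 ✗
(4,2)Q 1/3 ✗
(4,4)Q 1/2 ✓
(5,1)Q 1/2 ✓
(5,2)Q 3/3 ✓
(5,3)Q 1/2 ✓
(5,4)P 0/2 ✗
Unsatisfied: (2,1), (2,2), (2,3), (3,2), (3,3), (4,1), (4,2), (5,4) — 8 in total.

8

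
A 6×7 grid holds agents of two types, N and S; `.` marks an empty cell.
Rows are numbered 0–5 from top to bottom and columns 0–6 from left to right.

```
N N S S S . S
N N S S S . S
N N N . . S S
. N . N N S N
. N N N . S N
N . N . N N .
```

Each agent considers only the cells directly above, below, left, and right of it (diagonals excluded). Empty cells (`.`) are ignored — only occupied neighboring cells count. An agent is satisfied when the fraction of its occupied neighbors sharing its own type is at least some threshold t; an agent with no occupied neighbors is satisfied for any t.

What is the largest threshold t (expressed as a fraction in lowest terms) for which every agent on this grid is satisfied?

Row 0: (0,0)N 2/2 · (0,1)N 2/3 · (0,2)S 2/3 · (0,3)S 3/3 · (0,4)S 2/2 · (0,6)S 1/1
Row 1: (1,0)N 3/3 · (1,1)N 3/4 · (1,2)S 2/4 · (1,3)S 3/3 · (1,4)S 2/2 · (1,6)S 2/2
Row 2: (2,0)N 2/2 · (2,1)N 4/4 · (2,2)N 1/2 · (2,5)S 2/2 · (2,6)S 2/3
Row 3: (3,1)N 2/2 · (3,3)N 2/2 · (3,4)N 1/2 · (3,5)S 2/4 · (3,6)N 1/3
Row 4: (4,1)N 2/2 · (4,2)N 3/3 · (4,3)N 2/2 · (4,5)S 1/3 · (4,6)N 1/2
Row 5: (5,0)N — no occupied neighbors · (5,2)N 1/1 · (5,4)N 1/1 · (5,5)N 1/2
The smallest same-type fraction is 1/3 at (3,6), which reduces to 1/3. Any threshold above that leaves this agent unsatisfied.

1/3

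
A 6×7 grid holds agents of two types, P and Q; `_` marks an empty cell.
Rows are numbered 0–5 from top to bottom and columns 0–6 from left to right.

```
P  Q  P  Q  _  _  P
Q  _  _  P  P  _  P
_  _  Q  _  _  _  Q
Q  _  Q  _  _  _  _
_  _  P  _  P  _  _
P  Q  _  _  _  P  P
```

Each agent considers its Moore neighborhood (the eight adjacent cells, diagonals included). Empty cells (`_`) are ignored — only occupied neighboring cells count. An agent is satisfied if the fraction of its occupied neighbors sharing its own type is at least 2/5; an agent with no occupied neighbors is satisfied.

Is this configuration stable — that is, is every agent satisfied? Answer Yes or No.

Row 0: (0,0)P 0/2 not · (0,1)Q 1/3 not · (0,2)P 1/3 not · (0,3)Q 0/3 not · (0,6)P 1/1 satisfied
Row 1: (1,0)Q 1/2 satisfied · (1,3)P 2/4 satisfied · (1,4)P 1/2 satisfied · (1,6)P 1/2 satisfied
Row 2: (2,2)Q 1/2 satisfied · (2,6)Q 0/1 not
Row 3: (3,0)Q 0/0 satisfied · (3,2)Q 1/2 satisfied
Row 4: (4,2)P 0/2 not · (4,4)P 1/1 satisfied
Row 5: (5,0)P 0/1 not · (5,1)Q 0/2 not · (5,5)P 2/2 satisfied · (5,6)P 1/1 satisfied
For instance (0,0) has only 0/2 same-type neighbors, below 2/5.

No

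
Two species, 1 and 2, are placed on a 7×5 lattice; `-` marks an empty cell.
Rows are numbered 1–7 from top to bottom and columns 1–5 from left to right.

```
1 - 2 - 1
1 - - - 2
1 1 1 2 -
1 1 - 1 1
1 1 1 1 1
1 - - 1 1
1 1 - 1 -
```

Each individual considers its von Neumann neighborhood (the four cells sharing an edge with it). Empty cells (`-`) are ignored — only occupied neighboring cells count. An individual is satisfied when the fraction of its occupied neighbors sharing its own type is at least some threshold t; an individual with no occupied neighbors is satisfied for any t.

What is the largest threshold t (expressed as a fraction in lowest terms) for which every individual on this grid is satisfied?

Row 1: (1,1)1 1/1 · (1,3)2 — no occupied neighbors · (1,5)1 0/1
Row 2: (2,1)1 2/2 · (2,5)2 0/1
Row 3: (3,1)1 3/3 · (3,2)1 3/3 · (3,3)1 1/2 · (3,4)2 0/2
Row 4: (4,1)1 3/3 · (4,2)1 3/3 · (4,4)1 2/3 · (4,5)1 2/2
Row 5: (5,1)1 3/3 · (5,2)1 3/3 · (5,3)1 2/2 · (5,4)1 4/4 · (5,5)1 3/3
Row 6: (6,1)1 2/2 · (6,4)1 3/3 · (6,5)1 2/2
Row 7: (7,1)1 2/2 · (7,2)1 1/1 · (7,4)1 1/1
The smallest same-type fraction is 0/1 at (1,5), which reduces to 0/1. Any threshold above that leaves this individual unsatisfied.

0/1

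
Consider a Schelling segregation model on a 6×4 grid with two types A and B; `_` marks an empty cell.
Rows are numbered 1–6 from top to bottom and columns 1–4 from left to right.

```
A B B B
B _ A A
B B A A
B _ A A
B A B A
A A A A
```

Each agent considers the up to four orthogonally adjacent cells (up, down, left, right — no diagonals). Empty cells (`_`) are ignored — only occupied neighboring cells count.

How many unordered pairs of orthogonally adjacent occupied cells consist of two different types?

Scan each occupied cell's neighbors to the right and below so each pair is counted once.
From row 1: 4 unlike of 6 pairs (running 4/6).
From row 2: 0 unlike of 4 pairs (running 4/10).
From row 3: 1 unlike of 6 pairs (running 5/16).
From row 4: 1 unlike of 4 pairs (running 6/20).
From row 5: 5 unlike of 7 pairs (running 11/27).
From row 6: 0 unlike of 3 pairs (running 11/30).
Total adjacent occupied pairs: 30; unlike-type pairs: 11.

11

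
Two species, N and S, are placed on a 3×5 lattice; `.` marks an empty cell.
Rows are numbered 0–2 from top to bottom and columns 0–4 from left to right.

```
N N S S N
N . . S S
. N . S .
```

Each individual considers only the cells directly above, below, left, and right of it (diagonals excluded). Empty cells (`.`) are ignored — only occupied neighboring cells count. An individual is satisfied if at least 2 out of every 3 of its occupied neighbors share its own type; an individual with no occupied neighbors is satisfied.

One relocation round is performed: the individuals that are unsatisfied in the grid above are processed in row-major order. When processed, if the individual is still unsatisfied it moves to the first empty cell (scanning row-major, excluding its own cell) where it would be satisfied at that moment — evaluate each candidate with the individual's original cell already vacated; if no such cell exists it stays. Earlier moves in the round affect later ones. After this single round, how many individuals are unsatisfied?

1

Initially unsatisfied (in order): (0,1), (0,2), (0,4), (1,4).
  (0,1) → (1,1).
  (0,2): now satisfied by earlier moves; stays.
  (0,4) → (0,1).
  (1,4): now satisfied by earlier moves; stays.
Resulting grid:
N N S S .
N N . S S
. N . S .
Unsatisfied now: (0,2).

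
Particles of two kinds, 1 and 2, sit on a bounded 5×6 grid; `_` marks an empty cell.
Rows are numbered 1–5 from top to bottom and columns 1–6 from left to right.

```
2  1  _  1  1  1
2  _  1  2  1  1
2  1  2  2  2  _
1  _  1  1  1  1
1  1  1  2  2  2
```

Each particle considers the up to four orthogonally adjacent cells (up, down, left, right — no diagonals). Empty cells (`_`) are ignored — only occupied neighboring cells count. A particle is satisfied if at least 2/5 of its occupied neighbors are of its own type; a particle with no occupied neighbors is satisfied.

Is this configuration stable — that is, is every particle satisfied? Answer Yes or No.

No

Row 1: (1,1)2 1/2 ok · (1,2)1 0/1 unhappy · (1,4)1 1/2 ok · (1,5)1 3/3 ok · (1,6)1 2/2 ok
Row 2: (2,1)2 2/2 ok · (2,3)1 0/2 unhappy · (2,4)2 1/4 unhappy · (2,5)1 2/4 ok · (2,6)1 2/2 ok
Row 3: (3,1)2 1/3 unhappy · (3,2)1 0/2 unhappy · (3,3)2 1/4 unhappy · (3,4)2 3/4 ok · (3,5)2 1/3 unhappy
Row 4: (4,1)1 1/2 ok · (4,3)1 2/3 ok · (4,4)1 2/4 ok · (4,5)1 2/4 ok · (4,6)1 1/2 ok
Row 5: (5,1)1 2/2 ok · (5,2)1 2/2 ok · (5,3)1 2/3 ok · (5,4)2 1/3 unhappy · (5,5)2 2/3 ok · (5,6)2 1/2 ok
For instance (1,2) has only 0/1 same-type neighbors, below 2/5.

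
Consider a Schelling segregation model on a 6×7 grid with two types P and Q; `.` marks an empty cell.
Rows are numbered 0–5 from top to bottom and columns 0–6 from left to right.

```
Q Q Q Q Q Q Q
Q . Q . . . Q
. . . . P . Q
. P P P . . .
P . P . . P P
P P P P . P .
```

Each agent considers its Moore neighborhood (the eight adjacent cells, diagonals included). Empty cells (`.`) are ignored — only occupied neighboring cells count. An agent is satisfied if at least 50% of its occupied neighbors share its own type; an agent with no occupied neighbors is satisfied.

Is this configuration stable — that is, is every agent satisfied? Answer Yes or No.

Row 0: (0,0)Q 2/2 ✓ · (0,1)Q 4/4 ✓ · (0,2)Q 3/3 ✓ · (0,3)Q 3/3 ✓ · (0,4)Q 2/2 ✓ · (0,5)Q 3/3 ✓ · (0,6)Q 2/2 ✓
Row 1: (1,0)Q 2/2 ✓ · (1,2)Q 3/3 ✓ · (1,6)Q 3/3 ✓
Row 2: (2,4)P 1/1 ✓ · (2,6)Q 1/1 ✓
Row 3: (3,1)P 3/3 ✓ · (3,2)P 3/3 ✓ · (3,3)P 3/3 ✓
Row 4: (4,0)P 3/3 ✓ · (4,2)P 6/6 ✓ · (4,5)P 2/2 ✓ · (4,6)P 2/2 ✓
Row 5: (5,0)P 2/2 ✓ · (5,1)P 4/4 ✓ · (5,2)P 3/3 ✓ · (5,3)P 2/2 ✓ · (5,5)P 2/2 ✓
All meet the threshold, so the configuration is stable.

Yes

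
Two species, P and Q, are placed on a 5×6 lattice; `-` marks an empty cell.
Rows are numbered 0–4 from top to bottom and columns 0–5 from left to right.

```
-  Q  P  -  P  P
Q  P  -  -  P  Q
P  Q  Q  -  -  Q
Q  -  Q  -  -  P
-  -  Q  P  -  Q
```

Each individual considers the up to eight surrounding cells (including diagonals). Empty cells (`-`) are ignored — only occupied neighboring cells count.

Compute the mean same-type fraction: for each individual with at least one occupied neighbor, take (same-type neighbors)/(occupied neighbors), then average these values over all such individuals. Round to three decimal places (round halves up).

Row 0: (0,1)Q 1/3 · (0,2)P 1/2 · (0,4)P 2/3 · (0,5)P 2/3
Row 1: (1,0)Q 2/4 · (1,1)P 2/6 · (1,4)P 2/4 · (1,5)Q 1/4
Row 2: (2,0)P 1/4 · (2,1)Q 4/6 · (2,2)Q 2/3 · (2,5)Q 1/3
Row 3: (3,0)Q 1/2 · (3,2)Q 3/4 · (3,5)P 0/2
Row 4: (4,2)Q 1/2 · (4,3)P 0/2 · (4,5)Q 0/1
Sum over 18 individuals: 1/3 + 1/2 + 2/3 + 2/3 + 2/4 + 2/6 + 2/4 + 1/4 + 1/4 + 4/6 + 2/3 + 1/3 + 1/2 + 3/4 + 0/2 + 1/2 + 0/2 + 0/1 = 89/12; mean = 89/12 ÷ 18 = 89/216 = 0.412037… → 0.412.

0.412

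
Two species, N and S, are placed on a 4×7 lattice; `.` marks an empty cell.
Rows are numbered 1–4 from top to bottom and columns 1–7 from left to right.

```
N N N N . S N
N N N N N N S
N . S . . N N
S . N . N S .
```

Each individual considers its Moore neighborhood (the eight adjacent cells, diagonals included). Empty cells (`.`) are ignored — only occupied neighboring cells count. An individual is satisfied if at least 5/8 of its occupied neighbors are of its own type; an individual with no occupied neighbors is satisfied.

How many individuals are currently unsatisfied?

9

(1,1)N 3/3 ok
(1,2)N 5/5 ok
(1,3)N 5/5 ok
(1,4)N 4/4 ok
(1,6)S 1/4 unhappy
(1,7)N 1/3 unhappy
(2,1)N 4/4 ok
(2,2)N 6/7 ok
(2,3)N 5/6 ok
(2,4)N 4/5 ok
(2,5)N 4/5 ok
(2,6)N 4/6 ok
(2,7)S 1/5 unhappy
(3,1)N 2/3 ok
(3,3)S 0/4 unhappy
(3,6)N 4/6 ok
(3,7)N 2/4 unhappy
(4,1)S 0/1 unhappy
(4,3)N 0/1 unhappy
(4,5)N 1/2 unhappy
(4,6)S 0/3 unhappy
Unsatisfied: (1,6), (1,7), (2,7), (3,3), (3,7), (4,1), (4,3), (4,5), (4,6) — 9 in total.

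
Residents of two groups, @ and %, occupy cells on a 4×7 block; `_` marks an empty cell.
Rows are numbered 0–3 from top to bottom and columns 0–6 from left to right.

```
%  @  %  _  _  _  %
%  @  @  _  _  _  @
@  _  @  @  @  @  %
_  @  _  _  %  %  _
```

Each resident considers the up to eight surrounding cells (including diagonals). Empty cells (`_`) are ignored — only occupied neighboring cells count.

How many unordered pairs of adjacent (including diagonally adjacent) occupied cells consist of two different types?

Scan each occupied cell's neighbors to the right and below (and the two forward diagonals) so each pair is counted once.
From row 0: 7 unlike of 10 pairs (running 7/10).
From row 1: 3 unlike of 9 pairs (running 10/19).
From row 2: 6 unlike of 12 pairs (running 16/31).
From row 3: 0 unlike of 1 pairs (running 16/32).
Total adjacent occupied pairs: 32; unlike-type pairs: 16.

16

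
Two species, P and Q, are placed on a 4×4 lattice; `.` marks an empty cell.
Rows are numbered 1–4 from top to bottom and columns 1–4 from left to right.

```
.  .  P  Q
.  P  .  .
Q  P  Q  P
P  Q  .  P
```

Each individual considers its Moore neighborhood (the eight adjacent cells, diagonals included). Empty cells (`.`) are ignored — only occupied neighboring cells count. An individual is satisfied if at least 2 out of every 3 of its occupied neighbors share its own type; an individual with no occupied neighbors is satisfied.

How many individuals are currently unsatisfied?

10

(1,3)P 1/2 not
(1,4)Q 0/1 not
(2,2)P 2/4 not
(3,1)Q 1/4 not
(3,2)P 2/5 not
(3,3)Q 1/5 not
(3,4)P 1/2 not
(4,1)P 1/3 not
(4,2)Q 2/4 not
(4,4)P 1/2 not
Unsatisfied: (1,3), (1,4), (2,2), (3,1), (3,2), (3,3), (3,4), (4,1), (4,2), (4,4) — 10 in total.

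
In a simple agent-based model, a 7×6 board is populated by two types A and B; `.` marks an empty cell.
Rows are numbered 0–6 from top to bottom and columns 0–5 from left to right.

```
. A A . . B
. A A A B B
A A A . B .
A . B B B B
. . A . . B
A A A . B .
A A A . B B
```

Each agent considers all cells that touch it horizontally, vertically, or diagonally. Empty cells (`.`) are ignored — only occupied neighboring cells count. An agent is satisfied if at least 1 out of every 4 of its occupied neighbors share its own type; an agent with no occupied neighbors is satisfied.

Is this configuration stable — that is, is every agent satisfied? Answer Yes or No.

Yes

Row 0: (0,1)A 3/3 satisfied · (0,2)A 4/4 satisfied · (0,5)B 2/2 satisfied
Row 1: (1,1)A 6/6 satisfied · (1,2)A 6/6 satisfied · (1,3)A 3/5 satisfied · (1,4)B 3/4 satisfied · (1,5)B 3/3 satisfied
Row 2: (2,0)A 3/3 satisfied · (2,1)A 5/6 satisfied · (2,2)A 4/6 satisfied · (2,4)B 5/6 satisfied
Row 3: (3,0)A 2/2 satisfied · (3,2)B 1/4 satisfied · (3,3)B 3/5 satisfied · (3,4)B 4/4 satisfied · (3,5)B 3/3 satisfied
Row 4: (4,2)A 2/4 satisfied · (4,5)B 3/3 satisfied
Row 5: (5,0)A 3/3 satisfied · (5,1)A 6/6 satisfied · (5,2)A 4/4 satisfied · (5,4)B 3/3 satisfied
Row 6: (6,0)A 3/3 satisfied · (6,1)A 5/5 satisfied · (6,2)A 3/3 satisfied · (6,4)B 2/2 satisfied · (6,5)B 2/2 satisfied
All meet the threshold, so the configuration is stable.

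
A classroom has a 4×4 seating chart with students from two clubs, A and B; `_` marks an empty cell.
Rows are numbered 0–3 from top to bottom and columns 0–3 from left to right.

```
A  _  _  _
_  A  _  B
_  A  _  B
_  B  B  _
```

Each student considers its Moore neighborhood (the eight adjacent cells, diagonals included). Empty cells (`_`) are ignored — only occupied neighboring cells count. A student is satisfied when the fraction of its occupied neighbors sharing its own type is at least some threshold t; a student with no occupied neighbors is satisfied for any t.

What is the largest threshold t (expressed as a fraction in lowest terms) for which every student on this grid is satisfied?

1/3

Row 0: (0,0)A 1/1
Row 1: (1,1)A 2/2 · (1,3)B 1/1
Row 2: (2,1)A 1/3 · (2,3)B 2/2
Row 3: (3,1)B 1/2 · (3,2)B 2/3
The smallest same-type fraction is 1/3 at (2,1), which reduces to 1/3. Any threshold above that leaves this student unsatisfied.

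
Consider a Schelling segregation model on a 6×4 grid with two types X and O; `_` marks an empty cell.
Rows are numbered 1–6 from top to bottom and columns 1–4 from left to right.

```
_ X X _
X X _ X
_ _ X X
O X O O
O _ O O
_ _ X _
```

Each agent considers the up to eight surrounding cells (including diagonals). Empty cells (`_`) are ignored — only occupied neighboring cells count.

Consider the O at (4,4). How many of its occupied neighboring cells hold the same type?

3

Occupied neighbors of (4,4): (3,3)=X, (3,4)=X, (4,3)=O, (5,3)=O, (5,4)=O.
Same type (O): 3 of 5.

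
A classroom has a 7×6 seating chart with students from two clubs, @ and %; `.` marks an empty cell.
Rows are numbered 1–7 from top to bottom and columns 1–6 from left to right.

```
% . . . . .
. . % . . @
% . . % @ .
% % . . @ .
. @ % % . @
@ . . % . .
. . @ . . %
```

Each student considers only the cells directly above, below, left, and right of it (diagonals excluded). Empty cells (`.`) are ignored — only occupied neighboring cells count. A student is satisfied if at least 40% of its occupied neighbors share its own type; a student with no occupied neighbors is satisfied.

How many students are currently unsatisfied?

(1,1)% 0/0 ✓
(2,3)% 0/0 ✓
(2,6)@ 0/0 ✓
(3,1)% 1/1 ✓
(3,4)% 0/1 ✗
(3,5)@ 1/2 ✓
(4,1)% 2/2 ✓
(4,2)% 1/2 ✓
(4,5)@ 1/1 ✓
(5,2)@ 0/2 ✗
(5,3)% 1/2 ✓
(5,4)% 2/2 ✓
(5,6)@ 0/0 ✓
(6,1)@ 0/0 ✓
(6,4)% 1/1 ✓
(7,3)@ 0/0 ✓
(7,6)% 0/0 ✓
Unsatisfied: (3,4), (5,2) — 2 in total.

2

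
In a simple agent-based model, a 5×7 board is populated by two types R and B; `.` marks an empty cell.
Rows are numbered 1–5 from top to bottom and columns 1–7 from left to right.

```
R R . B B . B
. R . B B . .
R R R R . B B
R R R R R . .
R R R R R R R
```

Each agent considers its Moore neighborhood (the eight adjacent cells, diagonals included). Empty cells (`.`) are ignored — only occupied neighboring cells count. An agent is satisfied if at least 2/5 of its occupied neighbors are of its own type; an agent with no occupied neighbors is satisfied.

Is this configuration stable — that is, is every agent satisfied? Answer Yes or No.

(1,1)R 2/2 ok
(1,2)R 2/2 ok
(1,4)B 3/3 ok
(1,5)B 3/3 ok
(1,7)B 0/0 ok
(2,2)R 5/5 ok
(2,4)B 3/5 ok
(2,5)B 4/5 ok
(3,1)R 4/4 ok
(3,2)R 6/6 ok
(3,3)R 6/7 ok
(3,4)R 4/6 ok
(3,6)B 2/3 ok
(3,7)B 1/1 ok
(4,1)R 5/5 ok
(4,2)R 8/8 ok
(4,3)R 8/8 ok
(4,4)R 7/7 ok
(4,5)R 5/6 ok
(5,1)R 3/3 ok
(5,2)R 5/5 ok
(5,3)R 5/5 ok
(5,4)R 5/5 ok
(5,5)R 4/4 ok
(5,6)R 3/3 ok
(5,7)R 1/1 ok
All meet the threshold, so the configuration is stable.

Yes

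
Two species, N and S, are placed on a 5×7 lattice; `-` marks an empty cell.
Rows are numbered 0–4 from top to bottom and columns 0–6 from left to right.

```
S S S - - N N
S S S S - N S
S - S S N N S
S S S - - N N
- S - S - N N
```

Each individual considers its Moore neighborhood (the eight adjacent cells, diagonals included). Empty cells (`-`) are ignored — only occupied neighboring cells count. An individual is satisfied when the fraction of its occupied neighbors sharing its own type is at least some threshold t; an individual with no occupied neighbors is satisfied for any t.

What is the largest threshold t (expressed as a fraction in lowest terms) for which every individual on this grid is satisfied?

Row 0: (0,0)S 3/3 · (0,1)S 5/5 · (0,2)S 4/4 · (0,5)N 2/3 · (0,6)N 2/3
Row 1: (1,0)S 4/4 · (1,1)S 7/7 · (1,2)S 6/6 · (1,3)S 4/5 · (1,5)N 4/6 · (1,6)S 1/5
Row 2: (2,0)S 4/4 · (2,2)S 6/6 · (2,3)S 4/5 · (2,4)N 3/5 · (2,5)N 4/6 · (2,6)S 1/5
Row 3: (3,0)S 3/3 · (3,1)S 5/5 · (3,2)S 5/5 · (3,5)N 5/6 · (3,6)N 4/5
Row 4: (4,1)S 3/3 · (4,3)S 1/1 · (4,5)N 3/3 · (4,6)N 3/3
The smallest same-type fraction is 1/5 at (1,6), which reduces to 1/5. Any threshold above that leaves this individual unsatisfied.

1/5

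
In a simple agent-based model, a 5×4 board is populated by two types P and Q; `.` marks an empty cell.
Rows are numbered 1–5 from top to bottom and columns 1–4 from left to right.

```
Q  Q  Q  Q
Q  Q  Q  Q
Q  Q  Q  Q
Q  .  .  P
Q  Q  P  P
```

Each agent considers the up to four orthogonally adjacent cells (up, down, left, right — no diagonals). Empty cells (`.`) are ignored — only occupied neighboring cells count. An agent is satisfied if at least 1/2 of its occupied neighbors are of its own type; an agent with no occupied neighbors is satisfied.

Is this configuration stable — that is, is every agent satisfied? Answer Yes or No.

Row 1: (1,1)Q 2/2 satisfied · (1,2)Q 3/3 satisfied · (1,3)Q 3/3 satisfied · (1,4)Q 2/2 satisfied
Row 2: (2,1)Q 3/3 satisfied · (2,2)Q 4/4 satisfied · (2,3)Q 4/4 satisfied · (2,4)Q 3/3 satisfied
Row 3: (3,1)Q 3/3 satisfied · (3,2)Q 3/3 satisfied · (3,3)Q 3/3 satisfied · (3,4)Q 2/3 satisfied
Row 4: (4,1)Q 2/2 satisfied · (4,4)P 1/2 satisfied
Row 5: (5,1)Q 2/2 satisfied · (5,2)Q 1/2 satisfied · (5,3)P 1/2 satisfied · (5,4)P 2/2 satisfied
All meet the threshold, so the configuration is stable.

Yes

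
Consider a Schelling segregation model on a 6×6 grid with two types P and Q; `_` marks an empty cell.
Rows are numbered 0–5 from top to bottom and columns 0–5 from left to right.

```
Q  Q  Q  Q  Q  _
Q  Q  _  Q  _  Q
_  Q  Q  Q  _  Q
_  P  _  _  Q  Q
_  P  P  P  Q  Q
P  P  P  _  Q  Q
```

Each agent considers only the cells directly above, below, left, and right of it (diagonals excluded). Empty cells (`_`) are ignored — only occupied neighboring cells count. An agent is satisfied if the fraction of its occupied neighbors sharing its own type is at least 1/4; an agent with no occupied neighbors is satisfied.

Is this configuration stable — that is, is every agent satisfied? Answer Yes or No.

Row 0: (0,0)Q 2/2 ok · (0,1)Q 3/3 ok · (0,2)Q 2/2 ok · (0,3)Q 3/3 ok · (0,4)Q 1/1 ok
Row 1: (1,0)Q 2/2 ok · (1,1)Q 3/3 ok · (1,3)Q 2/2 ok · (1,5)Q 1/1 ok
Row 2: (2,1)Q 2/3 ok · (2,2)Q 2/2 ok · (2,3)Q 2/2 ok · (2,5)Q 2/2 ok
Row 3: (3,1)P 1/2 ok · (3,4)Q 2/2 ok · (3,5)Q 3/3 ok
Row 4: (4,1)P 3/3 ok · (4,2)P 3/3 ok · (4,3)P 1/2 ok · (4,4)Q 3/4 ok · (4,5)Q 3/3 ok
Row 5: (5,0)P 1/1 ok · (5,1)P 3/3 ok · (5,2)P 2/2 ok · (5,4)Q 2/2 ok · (5,5)Q 2/2 ok
All meet the threshold, so the configuration is stable.

Yes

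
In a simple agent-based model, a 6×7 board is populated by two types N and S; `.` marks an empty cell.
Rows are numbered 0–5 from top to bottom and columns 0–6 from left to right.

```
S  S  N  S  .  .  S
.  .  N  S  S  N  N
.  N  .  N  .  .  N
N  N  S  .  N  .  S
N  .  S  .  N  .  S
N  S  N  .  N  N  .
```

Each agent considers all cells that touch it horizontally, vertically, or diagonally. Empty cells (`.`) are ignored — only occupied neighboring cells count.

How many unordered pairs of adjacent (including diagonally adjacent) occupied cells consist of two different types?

Scan each occupied cell's neighbors to the right and below (and the two forward diagonals) so each pair is counted once.
From row 0: 7 unlike of 11 pairs (running 7/11).
From row 1: 4 unlike of 10 pairs (running 11/21).
From row 2: 3 unlike of 6 pairs (running 14/27).
From row 3: 2 unlike of 8 pairs (running 16/35).
From row 4: 3 unlike of 7 pairs (running 19/42).
From row 5: 2 unlike of 3 pairs (running 21/45).
Total adjacent occupied pairs: 45; unlike-type pairs: 21.

21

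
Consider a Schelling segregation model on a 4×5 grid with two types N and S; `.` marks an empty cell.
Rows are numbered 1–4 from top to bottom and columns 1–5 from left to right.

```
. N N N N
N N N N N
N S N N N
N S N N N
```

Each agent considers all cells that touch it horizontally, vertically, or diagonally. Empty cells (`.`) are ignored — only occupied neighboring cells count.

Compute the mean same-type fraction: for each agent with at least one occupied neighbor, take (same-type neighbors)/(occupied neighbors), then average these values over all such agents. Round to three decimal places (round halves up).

Row 1: (1,2)N 4/4 · (1,3)N 5/5 · (1,4)N 5/5 · (1,5)N 3/3
Row 2: (2,1)N 3/4 · (2,2)N 6/7 · (2,3)N 7/8 · (2,4)N 8/8 · (2,5)N 5/5
Row 3: (3,1)N 3/5 · (3,2)S 1/8 · (3,3)N 6/8 · (3,4)N 8/8 · (3,5)N 5/5
Row 4: (4,1)N 1/3 · (4,2)S 1/5 · (4,3)N 3/5 · (4,4)N 5/5 · (4,5)N 3/3
Sum over 19 agents: 4/4 + 5/5 + 5/5 + 3/3 + 3/4 + 6/7 + 7/8 + 8/8 + 5/5 + 3/5 + 1/8 + 6/8 + 8/8 + 5/5 + 1/3 + 1/5 + 3/5 + 5/5 + 3/3 = 3169/210; mean = 3169/210 ÷ 19 = 3169/3990 = 0.794235… → 0.794.

0.794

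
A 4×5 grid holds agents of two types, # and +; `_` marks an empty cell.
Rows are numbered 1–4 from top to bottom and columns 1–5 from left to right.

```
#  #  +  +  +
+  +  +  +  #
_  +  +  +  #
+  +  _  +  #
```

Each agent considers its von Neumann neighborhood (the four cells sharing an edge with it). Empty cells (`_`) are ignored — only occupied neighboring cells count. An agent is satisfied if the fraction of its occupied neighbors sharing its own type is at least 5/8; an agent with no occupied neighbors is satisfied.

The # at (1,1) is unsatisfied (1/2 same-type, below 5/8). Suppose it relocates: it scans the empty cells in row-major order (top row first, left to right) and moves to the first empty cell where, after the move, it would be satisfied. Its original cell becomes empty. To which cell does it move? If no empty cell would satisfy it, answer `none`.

Vacating (1,1). Empty cells in order:
  (3,1): 0/3 same-type → still unsatisfied.
  (4,3): 0/3 same-type → still unsatisfied.

none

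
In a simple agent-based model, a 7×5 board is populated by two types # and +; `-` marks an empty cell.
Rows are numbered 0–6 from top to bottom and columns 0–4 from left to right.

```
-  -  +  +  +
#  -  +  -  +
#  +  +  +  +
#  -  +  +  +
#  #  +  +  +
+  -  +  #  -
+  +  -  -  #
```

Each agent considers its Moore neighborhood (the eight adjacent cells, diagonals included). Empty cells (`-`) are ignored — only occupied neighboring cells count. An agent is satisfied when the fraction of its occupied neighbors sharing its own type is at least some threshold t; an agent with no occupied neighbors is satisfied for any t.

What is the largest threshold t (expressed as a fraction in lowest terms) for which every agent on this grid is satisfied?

Row 0: (0,2)+ 2/2 · (0,3)+ 4/4 · (0,4)+ 2/2
Row 1: (1,0)# 1/2 · (1,2)+ 5/5 · (1,4)+ 4/4
Row 2: (2,0)# 2/3 · (2,1)+ 3/6 · (2,2)+ 5/5 · (2,3)+ 7/7 · (2,4)+ 4/4
Row 3: (3,0)# 3/4 · (3,2)+ 6/7 · (3,3)+ 8/8 · (3,4)+ 5/5
Row 4: (4,0)# 2/3 · (4,1)# 2/6 · (4,2)+ 4/6 · (4,3)+ 6/7 · (4,4)+ 3/4
Row 5: (5,0)+ 2/4 · (5,2)+ 3/5 · (5,3)# 1/5
Row 6: (6,0)+ 2/2 · (6,1)+ 3/3 · (6,4)# 1/1
The smallest same-type fraction is 1/5 at (5,3), which reduces to 1/5. Any threshold above that leaves this agent unsatisfied.

1/5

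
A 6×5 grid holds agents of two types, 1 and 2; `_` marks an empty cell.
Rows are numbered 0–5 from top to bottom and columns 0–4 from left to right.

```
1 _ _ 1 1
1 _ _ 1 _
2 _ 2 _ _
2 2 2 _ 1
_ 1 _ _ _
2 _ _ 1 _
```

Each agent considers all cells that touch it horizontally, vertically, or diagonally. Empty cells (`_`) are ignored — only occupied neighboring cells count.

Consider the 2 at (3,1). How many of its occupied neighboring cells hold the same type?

Occupied neighbors of (3,1): (2,0)=2, (2,2)=2, (3,0)=2, (3,2)=2, (4,1)=1.
Same type (2): 4 of 5.

4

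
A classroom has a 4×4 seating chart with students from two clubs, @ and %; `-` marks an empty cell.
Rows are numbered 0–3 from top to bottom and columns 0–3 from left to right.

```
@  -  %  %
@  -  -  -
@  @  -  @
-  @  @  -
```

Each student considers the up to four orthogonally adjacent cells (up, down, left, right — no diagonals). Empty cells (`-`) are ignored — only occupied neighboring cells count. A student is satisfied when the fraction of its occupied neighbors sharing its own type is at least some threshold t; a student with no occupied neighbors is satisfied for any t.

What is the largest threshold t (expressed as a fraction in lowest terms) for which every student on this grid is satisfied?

Row 0: (0,0)@ 1/1 · (0,2)% 1/1 · (0,3)% 1/1
Row 1: (1,0)@ 2/2
Row 2: (2,0)@ 2/2 · (2,1)@ 2/2 · (2,3)@ — no occupied neighbors
Row 3: (3,1)@ 2/2 · (3,2)@ 1/1
The smallest same-type fraction is 1/1 at (0,0), which reduces to 1/1. Any threshold above that leaves this student unsatisfied.

1/1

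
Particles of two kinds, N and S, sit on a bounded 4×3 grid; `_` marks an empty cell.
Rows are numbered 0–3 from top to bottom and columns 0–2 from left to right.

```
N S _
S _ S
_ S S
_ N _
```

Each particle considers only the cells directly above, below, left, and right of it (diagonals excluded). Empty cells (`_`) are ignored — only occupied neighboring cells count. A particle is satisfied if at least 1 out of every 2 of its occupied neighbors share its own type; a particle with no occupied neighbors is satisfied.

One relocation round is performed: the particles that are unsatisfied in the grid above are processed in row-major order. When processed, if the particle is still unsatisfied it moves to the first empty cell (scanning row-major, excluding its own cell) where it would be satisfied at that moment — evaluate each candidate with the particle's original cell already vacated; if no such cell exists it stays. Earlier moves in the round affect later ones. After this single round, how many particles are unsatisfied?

Initially unsatisfied (in order): (0,0), (0,1), (1,0), (3,1).
  (0,0) → (3,0).
  (0,1): now satisfied by earlier moves; stays.
  (1,0): now satisfied by earlier moves; stays.
  (3,1): now satisfied by earlier moves; stays.
Resulting grid:
_ S _
S _ S
_ S S
N N _
All satisfied now.

0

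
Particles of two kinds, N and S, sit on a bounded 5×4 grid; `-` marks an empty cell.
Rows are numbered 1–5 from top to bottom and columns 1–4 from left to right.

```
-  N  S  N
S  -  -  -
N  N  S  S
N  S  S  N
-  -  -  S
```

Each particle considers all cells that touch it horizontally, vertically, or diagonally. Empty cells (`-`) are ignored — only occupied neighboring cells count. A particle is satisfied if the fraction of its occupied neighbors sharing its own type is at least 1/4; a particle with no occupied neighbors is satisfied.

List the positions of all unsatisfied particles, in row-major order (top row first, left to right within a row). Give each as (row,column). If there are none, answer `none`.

Row 1: (1,2)N 0/2 ✗ · (1,3)S 0/2 ✗ · (1,4)N 0/1 ✗
Row 2: (2,1)S 0/3 ✗
Row 3: (3,1)N 2/4 ✓ · (3,2)N 2/6 ✓ · (3,3)S 3/5 ✓ · (3,4)S 2/3 ✓
Row 4: (4,1)N 2/3 ✓ · (4,2)S 2/5 ✓ · (4,3)S 4/6 ✓ · (4,4)N 0/4 ✗
Row 5: (5,4)S 1/2 ✓

(1,2), (1,3), (1,4), (2,1), (4,4)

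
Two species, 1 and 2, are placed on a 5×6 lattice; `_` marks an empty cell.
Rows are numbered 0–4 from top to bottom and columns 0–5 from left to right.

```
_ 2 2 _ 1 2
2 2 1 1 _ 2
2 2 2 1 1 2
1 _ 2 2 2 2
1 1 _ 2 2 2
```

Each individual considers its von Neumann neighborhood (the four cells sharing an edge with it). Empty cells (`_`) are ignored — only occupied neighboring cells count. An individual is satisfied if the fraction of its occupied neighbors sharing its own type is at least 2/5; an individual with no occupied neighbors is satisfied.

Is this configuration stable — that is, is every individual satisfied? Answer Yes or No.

(0,1)2 2/2 ✓
(0,2)2 1/2 ✓
(0,4)1 0/1 ✗
(0,5)2 1/2 ✓
(1,0)2 2/2 ✓
(1,1)2 3/4 ✓
(1,2)1 1/4 ✗
(1,3)1 2/2 ✓
(1,5)2 2/2 ✓
(2,0)2 2/3 ✓
(2,1)2 3/3 ✓
(2,2)2 2/4 ✓
(2,3)1 2/4 ✓
(2,4)1 1/3 ✗
(2,5)2 2/3 ✓
(3,0)1 1/2 ✓
(3,2)2 2/2 ✓
(3,3)2 3/4 ✓
(3,4)2 3/4 ✓
(3,5)2 3/3 ✓
(4,0)1 2/2 ✓
(4,1)1 1/1 ✓
(4,3)2 2/2 ✓
(4,4)2 3/3 ✓
(4,5)2 2/2 ✓
For instance (0,4) has only 0/1 same-type neighbors, below 2/5.

No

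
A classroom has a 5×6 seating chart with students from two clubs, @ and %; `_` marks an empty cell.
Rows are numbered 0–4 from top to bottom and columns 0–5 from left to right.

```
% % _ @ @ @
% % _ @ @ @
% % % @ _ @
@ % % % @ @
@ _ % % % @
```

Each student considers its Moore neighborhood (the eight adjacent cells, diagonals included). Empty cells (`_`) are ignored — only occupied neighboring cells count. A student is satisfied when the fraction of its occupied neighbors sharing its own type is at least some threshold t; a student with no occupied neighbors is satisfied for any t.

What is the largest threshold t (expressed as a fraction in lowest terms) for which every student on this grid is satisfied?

(0,0)% 3/3
(0,1)% 3/3
(0,3)@ 3/3
(0,4)@ 5/5
(0,5)@ 3/3
(1,0)% 5/5
(1,1)% 6/6
(1,3)@ 4/5
(1,4)@ 7/7
(1,5)@ 4/4
(2,0)% 4/5
(2,1)% 6/7
(2,2)% 5/7
(2,3)@ 3/6
(2,5)@ 4/4
(3,0)@ 1/4
(3,1)% 5/7
(3,2)% 6/7
(3,3)% 5/7
(3,4)@ 4/7
(3,5)@ 3/4
(4,0)@ 1/2
(4,2)% 4/4
(4,3)% 4/5
(4,4)% 2/5
(4,5)@ 2/3
The smallest same-type fraction is 1/4 at (3,0), which reduces to 1/4. Any threshold above that leaves this student unsatisfied.

1/4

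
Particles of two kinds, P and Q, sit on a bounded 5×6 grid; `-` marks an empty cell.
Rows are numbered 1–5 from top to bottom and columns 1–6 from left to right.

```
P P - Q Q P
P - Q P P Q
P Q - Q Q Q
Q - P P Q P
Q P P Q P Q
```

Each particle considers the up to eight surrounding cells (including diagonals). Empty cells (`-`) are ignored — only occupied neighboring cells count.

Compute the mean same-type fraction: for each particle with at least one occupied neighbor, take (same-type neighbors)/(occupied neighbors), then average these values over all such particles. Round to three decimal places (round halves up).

0.479

(1,1)P 2/2
(1,2)P 2/3
(1,4)Q 2/4
(1,5)Q 2/5
(1,6)P 1/3
(2,1)P 3/4
(2,3)Q 3/5
(2,4)P 1/6
(2,5)P 2/8
(2,6)Q 3/5
(3,1)P 1/3
(3,2)Q 2/5
(3,4)Q 3/7
(3,5)Q 4/8
(3,6)Q 3/5
(4,1)Q 2/4
(4,3)P 3/6
(4,4)P 3/7
(4,5)Q 5/8
(4,6)P 1/5
(5,1)Q 1/2
(5,2)P 2/4
(5,3)P 3/4
(5,4)Q 1/5
(5,5)P 2/5
(5,6)Q 1/3
Sum over 26 particles: 2/2 + 2/3 + 2/4 + 2/5 + 1/3 + 3/4 + 3/5 + 1/6 + 2/8 + 3/5 + 1/3 + 2/5 + 3/7 + 4/8 + 3/5 + 2/4 + 3/6 + 3/7 + 5/8 + 1/5 + 1/2 + 2/4 + 3/4 + 1/5 + 2/5 + 1/3 = 10471/840; mean = 10471/840 ÷ 26 = 10471/21840 = 0.479441… → 0.479.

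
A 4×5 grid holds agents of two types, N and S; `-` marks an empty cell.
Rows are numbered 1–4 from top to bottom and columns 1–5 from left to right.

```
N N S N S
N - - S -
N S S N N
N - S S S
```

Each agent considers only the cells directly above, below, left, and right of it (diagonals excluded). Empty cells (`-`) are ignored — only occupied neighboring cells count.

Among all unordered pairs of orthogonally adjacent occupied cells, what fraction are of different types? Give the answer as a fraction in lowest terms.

Scan each occupied cell's neighbors to the right and below so each pair is counted once.
Row 1: N(1,1)–N(1,2)= N(1,1)–N(2,1)= N(1,2)–S(1,3)≠ S(1,3)–N(1,4)≠ N(1,4)–S(1,5)≠ N(1,4)–S(2,4)≠  → 4/6 unlike.
Row 2: N(2,1)–N(3,1)= S(2,4)–N(3,4)≠  → 1/2 unlike.
Row 3: N(3,1)–S(3,2)≠ N(3,1)–N(4,1)= S(3,2)–S(3,3)= S(3,3)–N(3,4)≠ S(3,3)–S(4,3)= N(3,4)–N(3,5)= N(3,4)–S(4,4)≠ N(3,5)–S(4,5)≠  → 4/8 unlike.
Row 4: S(4,3)–S(4,4)= S(4,4)–S(4,5)=  → 0/2 unlike.
Total adjacent occupied pairs: 18; unlike-type pairs: 9.
9/18 reduces to 1/2.

1/2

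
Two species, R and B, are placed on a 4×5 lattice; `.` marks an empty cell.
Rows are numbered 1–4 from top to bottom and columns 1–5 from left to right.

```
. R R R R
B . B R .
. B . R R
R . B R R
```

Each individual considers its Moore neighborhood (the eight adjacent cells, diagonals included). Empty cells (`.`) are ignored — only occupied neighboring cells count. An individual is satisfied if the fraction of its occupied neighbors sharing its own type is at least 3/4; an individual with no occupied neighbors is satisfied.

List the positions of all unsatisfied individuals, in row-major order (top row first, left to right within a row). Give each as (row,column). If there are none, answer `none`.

(1,2)R 1/3 not
(1,3)R 3/4 satisfied
(1,4)R 3/4 satisfied
(1,5)R 2/2 satisfied
(2,1)B 1/2 not
(2,3)B 1/6 not
(2,4)R 5/6 satisfied
(3,2)B 3/4 satisfied
(3,4)R 4/6 not
(3,5)R 4/4 satisfied
(4,1)R 0/1 not
(4,3)B 1/3 not
(4,4)R 3/4 satisfied
(4,5)R 3/3 satisfied

(1,2), (2,1), (2,3), (3,4), (4,1), (4,3)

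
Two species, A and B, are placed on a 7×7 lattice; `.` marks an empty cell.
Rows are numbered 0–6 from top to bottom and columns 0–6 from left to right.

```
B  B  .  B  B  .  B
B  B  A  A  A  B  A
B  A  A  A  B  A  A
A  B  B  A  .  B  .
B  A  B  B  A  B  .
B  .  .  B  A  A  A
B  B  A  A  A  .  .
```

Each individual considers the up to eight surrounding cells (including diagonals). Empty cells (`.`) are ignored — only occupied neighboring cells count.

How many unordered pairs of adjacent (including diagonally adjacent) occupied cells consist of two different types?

52

Scan each occupied cell's neighbors to the right and below (and the two forward diagonals) so each pair is counted once.
Row 0: B(0,0)–B(0,1)= B(0,0)–B(1,0)= B(0,0)–B(1,1)= B(0,1)–B(1,1)= B(0,1)–A(1,2)≠ B(0,1)–B(1,0)= B(0,3)–B(0,4)= B(0,3)–A(1,3)≠ B(0,3)–A(1,4)≠ B(0,3)–A(1,2)≠ B(0,4)–A(1,4)≠ B(0,4)–B(1,5)= B(0,4)–A(1,3)≠ B(0,6)–A(1,6)≠ B(0,6)–B(1,5)=  → 7/15 unlike.
Row 1: B(1,0)–B(1,1)= B(1,0)–B(2,0)= B(1,0)–A(2,1)≠ B(1,1)–A(1,2)≠ B(1,1)–A(2,1)≠ B(1,1)–A(2,2)≠ B(1,1)–B(2,0)= A(1,2)–A(1,3)= A(1,2)–A(2,2)= A(1,2)–A(2,3)= A(1,2)–A(2,1)= A(1,3)–A(1,4)= A(1,3)–A(2,3)= A(1,3)–B(2,4)≠ A(1,3)–A(2,2)= A(1,4)–B(1,5)≠ A(1,4)–B(2,4)≠ A(1,4)–A(2,5)= A(1,4)–A(2,3)= B(1,5)–A(1,6)≠ B(1,5)–A(2,5)≠ B(1,5)–A(2,6)≠ B(1,5)–B(2,4)= A(1,6)–A(2,6)= A(1,6)–A(2,5)=  → 10/25 unlike.
Row 2: B(2,0)–A(2,1)≠ B(2,0)–A(3,0)≠ B(2,0)–B(3,1)= A(2,1)–A(2,2)= A(2,1)–B(3,1)≠ A(2,1)–B(3,2)≠ A(2,1)–A(3,0)= A(2,2)–A(2,3)= A(2,2)–B(3,2)≠ A(2,2)–A(3,3)= A(2,2)–B(3,1)≠ A(2,3)–B(2,4)≠ A(2,3)–A(3,3)= A(2,3)–B(3,2)≠ B(2,4)–A(2,5)≠ B(2,4)–B(3,5)= B(2,4)–A(3,3)≠ A(2,5)–A(2,6)= A(2,5)–B(3,5)≠ A(2,6)–B(3,5)≠  → 12/20 unlike.
Row 3: A(3,0)–B(3,1)≠ A(3,0)–B(4,0)≠ A(3,0)–A(4,1)= B(3,1)–B(3,2)= B(3,1)–A(4,1)≠ B(3,1)–B(4,2)= B(3,1)–B(4,0)= B(3,2)–A(3,3)≠ B(3,2)–B(4,2)= B(3,2)–B(4,3)= B(3,2)–A(4,1)≠ A(3,3)–B(4,3)≠ A(3,3)–A(4,4)= A(3,3)–B(4,2)≠ B(3,5)–B(4,5)= B(3,5)–A(4,4)≠  → 8/16 unlike.
Row 4: B(4,0)–A(4,1)≠ B(4,0)–B(5,0)= A(4,1)–B(4,2)≠ A(4,1)–B(5,0)≠ B(4,2)–B(4,3)= B(4,2)–B(5,3)= B(4,3)–A(4,4)≠ B(4,3)–B(5,3)= B(4,3)–A(5,4)≠ A(4,4)–B(4,5)≠ A(4,4)–A(5,4)= A(4,4)–A(5,5)= A(4,4)–B(5,3)≠ B(4,5)–A(5,5)≠ B(4,5)–A(5,6)≠ B(4,5)–A(5,4)≠  → 10/16 unlike.
Row 5: B(5,0)–B(6,0)= B(5,0)–B(6,1)= B(5,3)–A(5,4)≠ B(5,3)–A(6,3)≠ B(5,3)–A(6,4)≠ B(5,3)–A(6,2)≠ A(5,4)–A(5,5)= A(5,4)–A(6,4)= A(5,4)–A(6,3)= A(5,5)–A(5,6)= A(5,5)–A(6,4)=  → 4/11 unlike.
Row 6: B(6,0)–B(6,1)= B(6,1)–A(6,2)≠ A(6,2)–A(6,3)= A(6,3)–A(6,4)=  → 1/4 unlike.
Total adjacent occupied pairs: 107; unlike-type pairs: 52.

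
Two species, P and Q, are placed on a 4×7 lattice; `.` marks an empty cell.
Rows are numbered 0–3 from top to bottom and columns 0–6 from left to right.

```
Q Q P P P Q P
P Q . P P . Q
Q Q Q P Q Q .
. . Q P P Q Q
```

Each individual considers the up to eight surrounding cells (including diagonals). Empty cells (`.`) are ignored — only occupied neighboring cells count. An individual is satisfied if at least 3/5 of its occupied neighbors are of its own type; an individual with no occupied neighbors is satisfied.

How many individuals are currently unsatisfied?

12

Row 0: (0,0)Q 2/3 ok · (0,1)Q 2/4 unhappy · (0,2)P 2/4 unhappy · (0,3)P 4/4 ok · (0,4)P 3/4 ok · (0,5)Q 1/4 unhappy · (0,6)P 0/2 unhappy
Row 1: (1,0)P 0/5 unhappy · (1,1)Q 5/7 ok · (1,3)P 5/7 ok · (1,4)P 4/7 unhappy · (1,6)Q 2/3 ok
Row 2: (2,0)Q 2/3 ok · (2,1)Q 4/5 ok · (2,2)Q 3/6 unhappy · (2,3)P 4/7 unhappy · (2,4)Q 2/7 unhappy · (2,5)Q 4/6 ok
Row 3: (3,2)Q 2/4 unhappy · (3,3)P 2/5 unhappy · (3,4)P 2/5 unhappy · (3,5)Q 3/4 ok · (3,6)Q 2/2 ok
Unsatisfied: (0,1), (0,2), (0,5), (0,6), (1,0), (1,4), (2,2), (2,3), (2,4), (3,2), (3,3), (3,4) — 12 in total.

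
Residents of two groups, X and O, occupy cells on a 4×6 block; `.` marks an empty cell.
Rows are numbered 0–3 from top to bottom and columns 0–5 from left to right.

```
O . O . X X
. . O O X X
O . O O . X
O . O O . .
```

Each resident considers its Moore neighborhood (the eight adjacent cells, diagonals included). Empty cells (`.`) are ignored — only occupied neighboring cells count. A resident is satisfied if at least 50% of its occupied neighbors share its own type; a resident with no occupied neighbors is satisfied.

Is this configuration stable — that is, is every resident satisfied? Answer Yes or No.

Yes

(0,0)O 0/0 satisfied
(0,2)O 2/2 satisfied
(0,4)X 3/4 satisfied
(0,5)X 3/3 satisfied
(1,2)O 4/4 satisfied
(1,3)O 4/6 satisfied
(1,4)X 4/6 satisfied
(1,5)X 4/4 satisfied
(2,0)O 1/1 satisfied
(2,2)O 5/5 satisfied
(2,3)O 5/6 satisfied
(2,5)X 2/2 satisfied
(3,0)O 1/1 satisfied
(3,2)O 3/3 satisfied
(3,3)O 3/3 satisfied
All meet the threshold, so the configuration is stable.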